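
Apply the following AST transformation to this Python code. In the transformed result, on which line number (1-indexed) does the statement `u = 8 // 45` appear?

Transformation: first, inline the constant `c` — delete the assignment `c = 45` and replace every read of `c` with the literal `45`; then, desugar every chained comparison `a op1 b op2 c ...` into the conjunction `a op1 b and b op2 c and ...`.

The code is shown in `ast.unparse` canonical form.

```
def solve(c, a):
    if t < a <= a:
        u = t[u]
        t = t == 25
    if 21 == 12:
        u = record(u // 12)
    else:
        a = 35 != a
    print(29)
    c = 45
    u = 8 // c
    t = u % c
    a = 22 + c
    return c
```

Transformed code:
def solve(c, a):
    if t < a and a <= a:
        u = t[u]
        t = t == 25
    if 21 == 12:
        u = record(u // 12)
    else:
        a = 35 != a
    print(29)
    u = 8 // 45
    t = u % 45
    a = 22 + 45
    return 45

10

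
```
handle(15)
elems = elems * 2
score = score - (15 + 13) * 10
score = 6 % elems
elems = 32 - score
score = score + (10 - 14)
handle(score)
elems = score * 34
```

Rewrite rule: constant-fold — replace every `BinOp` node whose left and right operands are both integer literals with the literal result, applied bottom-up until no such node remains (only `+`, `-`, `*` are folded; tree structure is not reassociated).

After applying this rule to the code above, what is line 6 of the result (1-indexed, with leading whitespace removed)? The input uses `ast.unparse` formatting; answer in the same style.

Transformed code:
handle(15)
elems = elems * 2
score = score - 280
score = 6 % elems
elems = 32 - score
score = score + -4
handle(score)
elems = score * 34

score = score + -4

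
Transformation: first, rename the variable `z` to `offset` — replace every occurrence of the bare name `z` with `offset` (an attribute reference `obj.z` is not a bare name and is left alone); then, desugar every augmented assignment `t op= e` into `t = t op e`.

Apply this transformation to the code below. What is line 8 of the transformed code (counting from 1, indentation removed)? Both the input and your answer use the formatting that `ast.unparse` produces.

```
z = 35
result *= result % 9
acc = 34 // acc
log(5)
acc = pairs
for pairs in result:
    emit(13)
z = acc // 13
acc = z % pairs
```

offset = acc // 13

Transformed code:
offset = 35
result = result * (result % 9)
acc = 34 // acc
log(5)
acc = pairs
for pairs in result:
    emit(13)
offset = acc // 13
acc = offset % pairs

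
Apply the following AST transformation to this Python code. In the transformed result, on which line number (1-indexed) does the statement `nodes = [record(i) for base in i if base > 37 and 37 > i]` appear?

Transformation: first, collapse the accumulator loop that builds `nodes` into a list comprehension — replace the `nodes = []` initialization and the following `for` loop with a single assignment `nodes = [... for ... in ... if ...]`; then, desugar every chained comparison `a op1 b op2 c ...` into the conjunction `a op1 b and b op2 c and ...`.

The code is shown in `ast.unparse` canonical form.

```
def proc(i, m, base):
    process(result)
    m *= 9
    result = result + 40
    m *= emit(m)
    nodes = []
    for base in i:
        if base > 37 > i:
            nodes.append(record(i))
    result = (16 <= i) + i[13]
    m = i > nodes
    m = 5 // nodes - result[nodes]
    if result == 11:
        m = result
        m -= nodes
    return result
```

6

Transformed code:
def proc(i, m, base):
    process(result)
    m *= 9
    result = result + 40
    m *= emit(m)
    nodes = [record(i) for base in i if base > 37 and 37 > i]
    result = (16 <= i) + i[13]
    m = i > nodes
    m = 5 // nodes - result[nodes]
    if result == 11:
        m = result
        m -= nodes
    return result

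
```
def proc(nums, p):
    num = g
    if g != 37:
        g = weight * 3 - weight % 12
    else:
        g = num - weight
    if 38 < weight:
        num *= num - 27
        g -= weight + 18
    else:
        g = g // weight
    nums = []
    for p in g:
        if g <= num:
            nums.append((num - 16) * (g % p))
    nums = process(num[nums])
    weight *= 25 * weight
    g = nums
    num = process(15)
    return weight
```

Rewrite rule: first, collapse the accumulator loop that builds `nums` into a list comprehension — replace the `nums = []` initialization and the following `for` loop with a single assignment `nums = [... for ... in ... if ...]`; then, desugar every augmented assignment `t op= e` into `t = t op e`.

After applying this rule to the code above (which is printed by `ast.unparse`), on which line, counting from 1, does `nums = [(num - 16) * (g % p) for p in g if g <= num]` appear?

12

Transformed code:
def proc(nums, p):
    num = g
    if g != 37:
        g = weight * 3 - weight % 12
    else:
        g = num - weight
    if 38 < weight:
        num = num * (num - 27)
        g = g - (weight + 18)
    else:
        g = g // weight
    nums = [(num - 16) * (g % p) for p in g if g <= num]
    nums = process(num[nums])
    weight = weight * (25 * weight)
    g = nums
    num = process(15)
    return weight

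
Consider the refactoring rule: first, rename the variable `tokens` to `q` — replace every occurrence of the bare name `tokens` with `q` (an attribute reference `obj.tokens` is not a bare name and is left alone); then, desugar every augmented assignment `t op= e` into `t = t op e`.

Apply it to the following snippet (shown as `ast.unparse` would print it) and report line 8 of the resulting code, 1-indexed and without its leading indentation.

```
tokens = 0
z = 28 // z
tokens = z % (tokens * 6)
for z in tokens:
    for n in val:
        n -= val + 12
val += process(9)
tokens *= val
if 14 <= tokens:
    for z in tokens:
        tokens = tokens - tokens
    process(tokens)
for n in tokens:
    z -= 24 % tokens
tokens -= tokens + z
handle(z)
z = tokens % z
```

Transformed code:
q = 0
z = 28 // z
q = z % (q * 6)
for z in q:
    for n in val:
        n = n - (val + 12)
val = val + process(9)
q = q * val
if 14 <= q:
    for z in q:
        q = q - q
    process(q)
for n in q:
    z = z - 24 % q
q = q - (q + z)
handle(z)
z = q % z

q = q * val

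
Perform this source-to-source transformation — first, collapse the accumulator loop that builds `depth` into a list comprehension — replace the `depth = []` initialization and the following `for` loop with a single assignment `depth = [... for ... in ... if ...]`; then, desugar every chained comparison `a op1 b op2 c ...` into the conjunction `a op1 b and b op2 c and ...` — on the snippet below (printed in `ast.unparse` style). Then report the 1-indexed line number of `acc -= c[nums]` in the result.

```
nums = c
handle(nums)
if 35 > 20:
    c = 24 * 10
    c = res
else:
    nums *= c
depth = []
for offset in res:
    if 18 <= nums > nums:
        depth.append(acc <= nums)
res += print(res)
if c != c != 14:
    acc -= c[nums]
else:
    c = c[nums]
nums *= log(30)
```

Transformed code:
nums = c
handle(nums)
if 35 > 20:
    c = 24 * 10
    c = res
else:
    nums *= c
depth = [acc <= nums for offset in res if 18 <= nums and nums > nums]
res += print(res)
if c != c and c != 14:
    acc -= c[nums]
else:
    c = c[nums]
nums *= log(30)

11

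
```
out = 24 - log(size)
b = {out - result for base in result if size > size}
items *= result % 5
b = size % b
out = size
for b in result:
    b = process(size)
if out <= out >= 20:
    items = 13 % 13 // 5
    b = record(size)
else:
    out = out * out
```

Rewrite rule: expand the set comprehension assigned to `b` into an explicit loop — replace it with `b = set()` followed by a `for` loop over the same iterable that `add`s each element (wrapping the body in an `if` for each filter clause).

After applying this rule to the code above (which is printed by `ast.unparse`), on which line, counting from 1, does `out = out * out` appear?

Transformed code:
out = 24 - log(size)
b = set()
for base in result:
    if size > size:
        b.add(out - result)
items *= result % 5
b = size % b
out = size
for b in result:
    b = process(size)
if out <= out >= 20:
    items = 13 % 13 // 5
    b = record(size)
else:
    out = out * out

15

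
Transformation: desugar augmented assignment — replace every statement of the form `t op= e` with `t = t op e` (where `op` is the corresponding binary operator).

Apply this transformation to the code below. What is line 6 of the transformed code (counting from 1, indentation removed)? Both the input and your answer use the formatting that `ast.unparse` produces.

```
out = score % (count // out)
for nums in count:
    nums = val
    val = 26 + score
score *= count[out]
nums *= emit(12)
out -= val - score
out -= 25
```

Transformed code:
out = score % (count // out)
for nums in count:
    nums = val
    val = 26 + score
score = score * count[out]
nums = nums * emit(12)
out = out - (val - score)
out = out - 25

nums = nums * emit(12)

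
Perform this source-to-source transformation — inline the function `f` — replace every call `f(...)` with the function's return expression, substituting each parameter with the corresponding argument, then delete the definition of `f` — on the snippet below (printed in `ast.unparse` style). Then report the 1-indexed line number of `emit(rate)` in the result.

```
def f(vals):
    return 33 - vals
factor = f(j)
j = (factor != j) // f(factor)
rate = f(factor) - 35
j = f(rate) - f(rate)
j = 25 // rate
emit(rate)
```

Transformed code:
factor = 33 - j
j = (factor != j) // (33 - factor)
rate = 33 - factor - 35
j = 33 - rate - (33 - rate)
j = 25 // rate
emit(rate)

6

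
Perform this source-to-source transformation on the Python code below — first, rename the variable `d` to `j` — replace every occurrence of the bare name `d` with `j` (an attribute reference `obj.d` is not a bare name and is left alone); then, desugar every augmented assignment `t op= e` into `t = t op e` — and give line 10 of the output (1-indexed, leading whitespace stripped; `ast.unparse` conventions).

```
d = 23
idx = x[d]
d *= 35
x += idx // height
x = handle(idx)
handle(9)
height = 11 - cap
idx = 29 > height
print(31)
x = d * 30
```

x = j * 30

Transformed code:
j = 23
idx = x[j]
j = j * 35
x = x + idx // height
x = handle(idx)
handle(9)
height = 11 - cap
idx = 29 > height
print(31)
x = j * 30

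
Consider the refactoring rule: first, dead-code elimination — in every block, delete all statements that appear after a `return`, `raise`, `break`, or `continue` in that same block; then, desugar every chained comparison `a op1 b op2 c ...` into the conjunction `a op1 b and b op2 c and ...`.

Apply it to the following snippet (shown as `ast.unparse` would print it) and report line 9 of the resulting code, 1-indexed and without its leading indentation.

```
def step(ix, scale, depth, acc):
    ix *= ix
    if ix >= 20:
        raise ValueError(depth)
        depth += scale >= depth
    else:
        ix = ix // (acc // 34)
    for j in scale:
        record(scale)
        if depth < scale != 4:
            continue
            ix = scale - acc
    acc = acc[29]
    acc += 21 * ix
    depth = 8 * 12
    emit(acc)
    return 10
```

if depth < scale and scale != 4:

Transformed code:
def step(ix, scale, depth, acc):
    ix *= ix
    if ix >= 20:
        raise ValueError(depth)
    else:
        ix = ix // (acc // 34)
    for j in scale:
        record(scale)
        if depth < scale and scale != 4:
            continue
    acc = acc[29]
    acc += 21 * ix
    depth = 8 * 12
    emit(acc)
    return 10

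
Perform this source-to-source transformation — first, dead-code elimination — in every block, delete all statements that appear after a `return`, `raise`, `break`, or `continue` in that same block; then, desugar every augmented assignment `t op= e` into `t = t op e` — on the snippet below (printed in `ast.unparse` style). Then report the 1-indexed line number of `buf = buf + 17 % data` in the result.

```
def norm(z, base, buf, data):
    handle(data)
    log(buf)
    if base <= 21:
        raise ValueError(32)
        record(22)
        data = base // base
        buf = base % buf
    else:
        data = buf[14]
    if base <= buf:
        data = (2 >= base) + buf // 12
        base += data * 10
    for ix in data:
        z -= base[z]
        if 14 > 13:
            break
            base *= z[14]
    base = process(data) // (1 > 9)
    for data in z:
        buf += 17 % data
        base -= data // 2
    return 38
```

Transformed code:
def norm(z, base, buf, data):
    handle(data)
    log(buf)
    if base <= 21:
        raise ValueError(32)
    else:
        data = buf[14]
    if base <= buf:
        data = (2 >= base) + buf // 12
        base = base + data * 10
    for ix in data:
        z = z - base[z]
        if 14 > 13:
            break
    base = process(data) // (1 > 9)
    for data in z:
        buf = buf + 17 % data
        base = base - data // 2
    return 38

17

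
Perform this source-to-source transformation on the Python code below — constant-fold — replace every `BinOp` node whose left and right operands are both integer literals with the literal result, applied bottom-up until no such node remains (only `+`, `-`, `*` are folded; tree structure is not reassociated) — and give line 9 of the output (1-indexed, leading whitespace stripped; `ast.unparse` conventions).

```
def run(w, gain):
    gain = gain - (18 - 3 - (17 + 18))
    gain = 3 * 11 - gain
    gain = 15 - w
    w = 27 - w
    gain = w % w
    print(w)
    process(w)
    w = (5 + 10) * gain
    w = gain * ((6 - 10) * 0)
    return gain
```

Transformed code:
def run(w, gain):
    gain = gain - -20
    gain = 33 - gain
    gain = 15 - w
    w = 27 - w
    gain = w % w
    print(w)
    process(w)
    w = 15 * gain
    w = gain * 0
    return gain

w = 15 * gain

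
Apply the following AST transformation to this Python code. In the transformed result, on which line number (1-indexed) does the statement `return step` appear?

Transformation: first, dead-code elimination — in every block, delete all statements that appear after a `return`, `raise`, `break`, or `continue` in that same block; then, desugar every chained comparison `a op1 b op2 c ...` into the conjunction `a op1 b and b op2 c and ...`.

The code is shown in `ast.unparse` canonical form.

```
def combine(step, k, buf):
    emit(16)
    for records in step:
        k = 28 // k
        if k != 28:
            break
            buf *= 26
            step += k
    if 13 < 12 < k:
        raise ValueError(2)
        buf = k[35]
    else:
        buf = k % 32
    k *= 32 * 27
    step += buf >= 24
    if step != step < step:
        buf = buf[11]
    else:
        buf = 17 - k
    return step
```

Transformed code:
def combine(step, k, buf):
    emit(16)
    for records in step:
        k = 28 // k
        if k != 28:
            break
    if 13 < 12 and 12 < k:
        raise ValueError(2)
    else:
        buf = k % 32
    k *= 32 * 27
    step += buf >= 24
    if step != step and step < step:
        buf = buf[11]
    else:
        buf = 17 - k
    return step

17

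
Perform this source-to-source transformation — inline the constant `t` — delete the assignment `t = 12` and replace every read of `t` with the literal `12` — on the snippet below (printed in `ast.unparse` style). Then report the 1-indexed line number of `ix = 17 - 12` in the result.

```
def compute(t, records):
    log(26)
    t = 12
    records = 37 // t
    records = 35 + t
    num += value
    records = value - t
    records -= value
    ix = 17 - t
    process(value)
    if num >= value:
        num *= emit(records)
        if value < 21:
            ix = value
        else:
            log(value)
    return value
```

8

Transformed code:
def compute(t, records):
    log(26)
    records = 37 // 12
    records = 35 + 12
    num += value
    records = value - 12
    records -= value
    ix = 17 - 12
    process(value)
    if num >= value:
        num *= emit(records)
        if value < 21:
            ix = value
        else:
            log(value)
    return value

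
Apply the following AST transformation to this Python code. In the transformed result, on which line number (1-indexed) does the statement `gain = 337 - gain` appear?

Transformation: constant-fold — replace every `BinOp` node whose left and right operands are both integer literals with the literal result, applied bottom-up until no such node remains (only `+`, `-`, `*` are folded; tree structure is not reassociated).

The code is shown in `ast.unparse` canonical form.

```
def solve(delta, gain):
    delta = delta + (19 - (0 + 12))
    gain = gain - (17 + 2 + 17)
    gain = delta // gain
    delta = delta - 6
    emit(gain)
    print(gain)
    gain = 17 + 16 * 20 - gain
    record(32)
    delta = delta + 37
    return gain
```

Transformed code:
def solve(delta, gain):
    delta = delta + 7
    gain = gain - 36
    gain = delta // gain
    delta = delta - 6
    emit(gain)
    print(gain)
    gain = 337 - gain
    record(32)
    delta = delta + 37
    return gain

8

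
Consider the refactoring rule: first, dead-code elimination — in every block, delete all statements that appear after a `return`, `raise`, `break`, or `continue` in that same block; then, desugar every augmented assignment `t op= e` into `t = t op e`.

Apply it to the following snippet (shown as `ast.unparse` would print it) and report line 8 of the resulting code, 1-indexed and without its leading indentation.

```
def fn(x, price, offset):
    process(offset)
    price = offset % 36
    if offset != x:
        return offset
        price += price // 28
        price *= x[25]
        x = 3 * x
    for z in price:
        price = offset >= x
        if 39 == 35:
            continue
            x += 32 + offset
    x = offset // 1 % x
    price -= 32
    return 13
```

Transformed code:
def fn(x, price, offset):
    process(offset)
    price = offset % 36
    if offset != x:
        return offset
    for z in price:
        price = offset >= x
        if 39 == 35:
            continue
    x = offset // 1 % x
    price = price - 32
    return 13

if 39 == 35:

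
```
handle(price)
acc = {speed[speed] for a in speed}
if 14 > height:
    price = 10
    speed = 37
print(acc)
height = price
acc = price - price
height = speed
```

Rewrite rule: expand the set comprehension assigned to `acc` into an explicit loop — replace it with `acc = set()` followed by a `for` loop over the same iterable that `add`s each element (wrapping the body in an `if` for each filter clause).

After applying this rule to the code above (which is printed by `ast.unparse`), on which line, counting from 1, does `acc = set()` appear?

Transformed code:
handle(price)
acc = set()
for a in speed:
    acc.add(speed[speed])
if 14 > height:
    price = 10
    speed = 37
print(acc)
height = price
acc = price - price
height = speed

2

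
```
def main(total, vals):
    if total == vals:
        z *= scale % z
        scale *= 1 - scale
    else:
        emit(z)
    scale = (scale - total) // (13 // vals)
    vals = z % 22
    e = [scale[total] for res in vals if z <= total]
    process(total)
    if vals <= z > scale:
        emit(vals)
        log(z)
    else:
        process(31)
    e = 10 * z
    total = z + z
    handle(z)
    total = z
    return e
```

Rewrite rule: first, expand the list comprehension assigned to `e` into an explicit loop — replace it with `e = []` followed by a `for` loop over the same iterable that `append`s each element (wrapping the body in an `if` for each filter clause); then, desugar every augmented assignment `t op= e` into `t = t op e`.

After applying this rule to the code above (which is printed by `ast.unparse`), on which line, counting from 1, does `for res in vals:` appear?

Transformed code:
def main(total, vals):
    if total == vals:
        z = z * (scale % z)
        scale = scale * (1 - scale)
    else:
        emit(z)
    scale = (scale - total) // (13 // vals)
    vals = z % 22
    e = []
    for res in vals:
        if z <= total:
            e.append(scale[total])
    process(total)
    if vals <= z > scale:
        emit(vals)
        log(z)
    else:
        process(31)
    e = 10 * z
    total = z + z
    handle(z)
    total = z
    return e

10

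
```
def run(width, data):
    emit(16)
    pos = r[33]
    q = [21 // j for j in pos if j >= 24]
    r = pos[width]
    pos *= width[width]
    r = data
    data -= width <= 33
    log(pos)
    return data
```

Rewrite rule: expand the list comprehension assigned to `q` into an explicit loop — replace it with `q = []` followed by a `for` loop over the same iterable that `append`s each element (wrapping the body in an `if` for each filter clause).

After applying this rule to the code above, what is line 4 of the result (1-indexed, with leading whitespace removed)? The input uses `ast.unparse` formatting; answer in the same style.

Transformed code:
def run(width, data):
    emit(16)
    pos = r[33]
    q = []
    for j in pos:
        if j >= 24:
            q.append(21 // j)
    r = pos[width]
    pos *= width[width]
    r = data
    data -= width <= 33
    log(pos)
    return data

q = []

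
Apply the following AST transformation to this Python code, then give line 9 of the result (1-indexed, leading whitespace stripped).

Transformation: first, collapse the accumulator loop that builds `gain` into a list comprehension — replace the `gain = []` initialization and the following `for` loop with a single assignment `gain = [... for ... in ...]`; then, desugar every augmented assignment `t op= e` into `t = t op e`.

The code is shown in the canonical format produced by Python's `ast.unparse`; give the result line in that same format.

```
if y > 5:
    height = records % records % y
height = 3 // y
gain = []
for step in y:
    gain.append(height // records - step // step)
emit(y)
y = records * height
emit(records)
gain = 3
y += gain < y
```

y = y + (gain < y)

Transformed code:
if y > 5:
    height = records % records % y
height = 3 // y
gain = [height // records - step // step for step in y]
emit(y)
y = records * height
emit(records)
gain = 3
y = y + (gain < y)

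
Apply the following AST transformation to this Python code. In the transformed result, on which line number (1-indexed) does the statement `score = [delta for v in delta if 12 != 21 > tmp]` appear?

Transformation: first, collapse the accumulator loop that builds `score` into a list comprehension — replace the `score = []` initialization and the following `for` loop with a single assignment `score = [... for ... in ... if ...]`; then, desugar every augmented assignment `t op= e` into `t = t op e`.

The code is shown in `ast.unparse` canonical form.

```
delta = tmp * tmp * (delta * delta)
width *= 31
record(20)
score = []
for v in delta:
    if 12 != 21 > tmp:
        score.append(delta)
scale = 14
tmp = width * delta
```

Transformed code:
delta = tmp * tmp * (delta * delta)
width = width * 31
record(20)
score = [delta for v in delta if 12 != 21 > tmp]
scale = 14
tmp = width * delta

4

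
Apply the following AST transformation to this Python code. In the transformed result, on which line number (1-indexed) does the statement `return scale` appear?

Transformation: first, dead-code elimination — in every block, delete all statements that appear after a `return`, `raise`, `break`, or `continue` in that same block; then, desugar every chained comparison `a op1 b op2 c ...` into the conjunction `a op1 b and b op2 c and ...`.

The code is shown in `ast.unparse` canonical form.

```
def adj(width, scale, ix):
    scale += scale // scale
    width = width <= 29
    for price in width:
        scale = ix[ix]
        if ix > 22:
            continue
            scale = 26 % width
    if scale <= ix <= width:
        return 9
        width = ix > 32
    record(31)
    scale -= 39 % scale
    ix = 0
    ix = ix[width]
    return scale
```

14

Transformed code:
def adj(width, scale, ix):
    scale += scale // scale
    width = width <= 29
    for price in width:
        scale = ix[ix]
        if ix > 22:
            continue
    if scale <= ix and ix <= width:
        return 9
    record(31)
    scale -= 39 % scale
    ix = 0
    ix = ix[width]
    return scale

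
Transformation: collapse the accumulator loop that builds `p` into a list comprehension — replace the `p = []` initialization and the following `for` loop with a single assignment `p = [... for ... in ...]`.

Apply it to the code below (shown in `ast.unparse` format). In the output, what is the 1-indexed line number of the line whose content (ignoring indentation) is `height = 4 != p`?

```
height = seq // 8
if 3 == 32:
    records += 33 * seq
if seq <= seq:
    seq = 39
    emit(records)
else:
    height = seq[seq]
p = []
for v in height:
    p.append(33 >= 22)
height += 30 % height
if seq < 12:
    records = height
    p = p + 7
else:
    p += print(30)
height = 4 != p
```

16

Transformed code:
height = seq // 8
if 3 == 32:
    records += 33 * seq
if seq <= seq:
    seq = 39
    emit(records)
else:
    height = seq[seq]
p = [33 >= 22 for v in height]
height += 30 % height
if seq < 12:
    records = height
    p = p + 7
else:
    p += print(30)
height = 4 != p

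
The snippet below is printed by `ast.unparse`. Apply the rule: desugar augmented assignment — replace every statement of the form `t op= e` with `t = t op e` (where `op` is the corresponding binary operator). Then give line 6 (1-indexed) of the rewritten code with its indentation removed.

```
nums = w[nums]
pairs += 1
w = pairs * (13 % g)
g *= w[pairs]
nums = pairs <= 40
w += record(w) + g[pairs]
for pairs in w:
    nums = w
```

Transformed code:
nums = w[nums]
pairs = pairs + 1
w = pairs * (13 % g)
g = g * w[pairs]
nums = pairs <= 40
w = w + (record(w) + g[pairs])
for pairs in w:
    nums = w

w = w + (record(w) + g[pairs])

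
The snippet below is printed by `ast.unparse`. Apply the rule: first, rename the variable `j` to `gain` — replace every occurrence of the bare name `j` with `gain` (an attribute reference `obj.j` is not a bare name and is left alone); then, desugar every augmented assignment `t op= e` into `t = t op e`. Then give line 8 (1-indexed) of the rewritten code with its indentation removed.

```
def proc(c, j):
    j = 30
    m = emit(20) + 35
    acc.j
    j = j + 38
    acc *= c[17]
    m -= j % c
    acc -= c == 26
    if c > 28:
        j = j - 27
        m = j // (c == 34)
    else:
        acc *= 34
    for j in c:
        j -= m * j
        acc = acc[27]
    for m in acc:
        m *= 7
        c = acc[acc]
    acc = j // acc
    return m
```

Transformed code:
def proc(c, gain):
    gain = 30
    m = emit(20) + 35
    acc.j
    gain = gain + 38
    acc = acc * c[17]
    m = m - gain % c
    acc = acc - (c == 26)
    if c > 28:
        gain = gain - 27
        m = gain // (c == 34)
    else:
        acc = acc * 34
    for gain in c:
        gain = gain - m * gain
        acc = acc[27]
    for m in acc:
        m = m * 7
        c = acc[acc]
    acc = gain // acc
    return m

acc = acc - (c == 26)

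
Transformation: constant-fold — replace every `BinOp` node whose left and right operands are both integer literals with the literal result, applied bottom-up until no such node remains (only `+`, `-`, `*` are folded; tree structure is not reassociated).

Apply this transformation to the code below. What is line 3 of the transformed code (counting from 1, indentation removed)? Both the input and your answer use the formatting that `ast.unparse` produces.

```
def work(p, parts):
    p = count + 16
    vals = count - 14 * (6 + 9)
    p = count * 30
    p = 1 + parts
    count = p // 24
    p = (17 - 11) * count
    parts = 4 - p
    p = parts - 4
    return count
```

vals = count - 210

Transformed code:
def work(p, parts):
    p = count + 16
    vals = count - 210
    p = count * 30
    p = 1 + parts
    count = p // 24
    p = 6 * count
    parts = 4 - p
    p = parts - 4
    return count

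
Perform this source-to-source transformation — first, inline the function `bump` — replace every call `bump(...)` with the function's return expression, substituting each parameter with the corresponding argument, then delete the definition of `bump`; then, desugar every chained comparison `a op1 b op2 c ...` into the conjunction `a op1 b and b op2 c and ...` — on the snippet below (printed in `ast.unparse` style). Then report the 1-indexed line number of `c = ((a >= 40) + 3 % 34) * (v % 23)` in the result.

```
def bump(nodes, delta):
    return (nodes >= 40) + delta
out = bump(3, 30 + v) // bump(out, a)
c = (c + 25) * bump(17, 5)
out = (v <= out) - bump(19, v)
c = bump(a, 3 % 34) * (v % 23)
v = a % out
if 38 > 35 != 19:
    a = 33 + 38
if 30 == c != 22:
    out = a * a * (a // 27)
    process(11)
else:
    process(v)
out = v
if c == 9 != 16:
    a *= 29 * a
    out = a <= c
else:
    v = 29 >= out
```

Transformed code:
out = ((3 >= 40) + (30 + v)) // ((out >= 40) + a)
c = (c + 25) * ((17 >= 40) + 5)
out = (v <= out) - ((19 >= 40) + v)
c = ((a >= 40) + 3 % 34) * (v % 23)
v = a % out
if 38 > 35 and 35 != 19:
    a = 33 + 38
if 30 == c and c != 22:
    out = a * a * (a // 27)
    process(11)
else:
    process(v)
out = v
if c == 9 and 9 != 16:
    a *= 29 * a
    out = a <= c
else:
    v = 29 >= out

4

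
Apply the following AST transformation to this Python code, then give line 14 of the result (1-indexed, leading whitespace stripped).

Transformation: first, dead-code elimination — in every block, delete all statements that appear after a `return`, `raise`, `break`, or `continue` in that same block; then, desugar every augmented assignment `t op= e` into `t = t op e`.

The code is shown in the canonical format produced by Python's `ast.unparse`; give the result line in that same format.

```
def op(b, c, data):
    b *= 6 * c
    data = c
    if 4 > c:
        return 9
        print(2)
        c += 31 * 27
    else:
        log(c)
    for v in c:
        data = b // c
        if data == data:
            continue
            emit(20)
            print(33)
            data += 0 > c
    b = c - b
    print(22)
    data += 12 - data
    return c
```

data = data + (12 - data)

Transformed code:
def op(b, c, data):
    b = b * (6 * c)
    data = c
    if 4 > c:
        return 9
    else:
        log(c)
    for v in c:
        data = b // c
        if data == data:
            continue
    b = c - b
    print(22)
    data = data + (12 - data)
    return c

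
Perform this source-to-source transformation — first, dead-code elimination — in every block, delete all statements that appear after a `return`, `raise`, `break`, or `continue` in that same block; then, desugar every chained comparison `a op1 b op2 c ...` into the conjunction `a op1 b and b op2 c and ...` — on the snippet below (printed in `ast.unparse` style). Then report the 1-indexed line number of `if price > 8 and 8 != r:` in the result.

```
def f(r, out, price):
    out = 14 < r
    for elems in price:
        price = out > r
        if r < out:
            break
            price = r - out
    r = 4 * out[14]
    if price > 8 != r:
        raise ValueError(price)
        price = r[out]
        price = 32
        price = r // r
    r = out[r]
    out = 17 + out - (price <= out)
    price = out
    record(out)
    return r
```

Transformed code:
def f(r, out, price):
    out = 14 < r
    for elems in price:
        price = out > r
        if r < out:
            break
    r = 4 * out[14]
    if price > 8 and 8 != r:
        raise ValueError(price)
    r = out[r]
    out = 17 + out - (price <= out)
    price = out
    record(out)
    return r

8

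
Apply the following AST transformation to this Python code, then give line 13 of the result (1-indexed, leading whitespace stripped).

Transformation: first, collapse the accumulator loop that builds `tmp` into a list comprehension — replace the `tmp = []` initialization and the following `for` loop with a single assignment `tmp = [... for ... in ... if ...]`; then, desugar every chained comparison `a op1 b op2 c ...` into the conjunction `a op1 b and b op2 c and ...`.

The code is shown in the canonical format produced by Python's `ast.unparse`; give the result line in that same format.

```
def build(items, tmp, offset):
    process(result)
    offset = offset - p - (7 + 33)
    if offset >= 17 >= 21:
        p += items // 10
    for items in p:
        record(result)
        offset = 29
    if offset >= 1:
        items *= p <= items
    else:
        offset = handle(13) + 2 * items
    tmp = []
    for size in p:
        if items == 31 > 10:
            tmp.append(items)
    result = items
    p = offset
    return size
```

Transformed code:
def build(items, tmp, offset):
    process(result)
    offset = offset - p - (7 + 33)
    if offset >= 17 and 17 >= 21:
        p += items // 10
    for items in p:
        record(result)
        offset = 29
    if offset >= 1:
        items *= p <= items
    else:
        offset = handle(13) + 2 * items
    tmp = [items for size in p if items == 31 and 31 > 10]
    result = items
    p = offset
    return size

tmp = [items for size in p if items == 31 and 31 > 10]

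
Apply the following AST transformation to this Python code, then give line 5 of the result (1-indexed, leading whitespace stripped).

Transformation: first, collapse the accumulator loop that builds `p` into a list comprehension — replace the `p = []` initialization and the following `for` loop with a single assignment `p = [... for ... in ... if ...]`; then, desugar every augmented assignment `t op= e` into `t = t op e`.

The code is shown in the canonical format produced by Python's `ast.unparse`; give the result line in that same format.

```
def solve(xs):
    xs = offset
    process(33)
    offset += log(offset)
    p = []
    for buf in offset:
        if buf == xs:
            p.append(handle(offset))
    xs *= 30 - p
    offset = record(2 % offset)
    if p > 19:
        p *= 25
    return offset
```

Transformed code:
def solve(xs):
    xs = offset
    process(33)
    offset = offset + log(offset)
    p = [handle(offset) for buf in offset if buf == xs]
    xs = xs * (30 - p)
    offset = record(2 % offset)
    if p > 19:
        p = p * 25
    return offset

p = [handle(offset) for buf in offset if buf == xs]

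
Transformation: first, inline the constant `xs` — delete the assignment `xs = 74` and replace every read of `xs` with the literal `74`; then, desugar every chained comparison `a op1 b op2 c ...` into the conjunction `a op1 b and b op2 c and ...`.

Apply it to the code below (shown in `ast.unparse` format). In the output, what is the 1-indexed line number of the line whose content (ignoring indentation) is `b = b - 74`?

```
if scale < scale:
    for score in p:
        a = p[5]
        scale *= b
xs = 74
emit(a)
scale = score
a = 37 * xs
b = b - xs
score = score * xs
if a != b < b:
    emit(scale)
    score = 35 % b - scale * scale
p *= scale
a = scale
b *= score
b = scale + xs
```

Transformed code:
if scale < scale:
    for score in p:
        a = p[5]
        scale *= b
emit(a)
scale = score
a = 37 * 74
b = b - 74
score = score * 74
if a != b and b < b:
    emit(scale)
    score = 35 % b - scale * scale
p *= scale
a = scale
b *= score
b = scale + 74

8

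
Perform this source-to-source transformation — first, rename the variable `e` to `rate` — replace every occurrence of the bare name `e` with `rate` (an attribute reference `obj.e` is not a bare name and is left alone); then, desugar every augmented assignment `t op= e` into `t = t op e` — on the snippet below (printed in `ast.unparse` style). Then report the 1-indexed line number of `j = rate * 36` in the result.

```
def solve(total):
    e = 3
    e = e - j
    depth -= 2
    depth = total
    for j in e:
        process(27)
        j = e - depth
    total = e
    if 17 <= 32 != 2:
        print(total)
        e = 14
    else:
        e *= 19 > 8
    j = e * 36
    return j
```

Transformed code:
def solve(total):
    rate = 3
    rate = rate - j
    depth = depth - 2
    depth = total
    for j in rate:
        process(27)
        j = rate - depth
    total = rate
    if 17 <= 32 != 2:
        print(total)
        rate = 14
    else:
        rate = rate * (19 > 8)
    j = rate * 36
    return j

15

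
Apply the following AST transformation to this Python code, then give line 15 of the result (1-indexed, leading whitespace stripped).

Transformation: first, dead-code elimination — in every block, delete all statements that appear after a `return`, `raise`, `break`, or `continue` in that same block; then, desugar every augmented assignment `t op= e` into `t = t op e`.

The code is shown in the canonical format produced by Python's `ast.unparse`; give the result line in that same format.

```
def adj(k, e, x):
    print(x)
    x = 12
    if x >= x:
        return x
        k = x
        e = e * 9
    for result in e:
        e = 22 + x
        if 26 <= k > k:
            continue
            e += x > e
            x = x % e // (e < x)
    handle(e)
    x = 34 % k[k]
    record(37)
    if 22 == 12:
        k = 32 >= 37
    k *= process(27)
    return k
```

Transformed code:
def adj(k, e, x):
    print(x)
    x = 12
    if x >= x:
        return x
    for result in e:
        e = 22 + x
        if 26 <= k > k:
            continue
    handle(e)
    x = 34 % k[k]
    record(37)
    if 22 == 12:
        k = 32 >= 37
    k = k * process(27)
    return k

k = k * process(27)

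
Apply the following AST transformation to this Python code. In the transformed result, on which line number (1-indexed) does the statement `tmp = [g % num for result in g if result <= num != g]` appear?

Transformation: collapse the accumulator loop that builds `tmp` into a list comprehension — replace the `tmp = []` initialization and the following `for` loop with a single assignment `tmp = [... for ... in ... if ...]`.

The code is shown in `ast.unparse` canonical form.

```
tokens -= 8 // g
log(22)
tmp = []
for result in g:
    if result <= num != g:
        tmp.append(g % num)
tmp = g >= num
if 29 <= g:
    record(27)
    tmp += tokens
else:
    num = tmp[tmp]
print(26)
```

3

Transformed code:
tokens -= 8 // g
log(22)
tmp = [g % num for result in g if result <= num != g]
tmp = g >= num
if 29 <= g:
    record(27)
    tmp += tokens
else:
    num = tmp[tmp]
print(26)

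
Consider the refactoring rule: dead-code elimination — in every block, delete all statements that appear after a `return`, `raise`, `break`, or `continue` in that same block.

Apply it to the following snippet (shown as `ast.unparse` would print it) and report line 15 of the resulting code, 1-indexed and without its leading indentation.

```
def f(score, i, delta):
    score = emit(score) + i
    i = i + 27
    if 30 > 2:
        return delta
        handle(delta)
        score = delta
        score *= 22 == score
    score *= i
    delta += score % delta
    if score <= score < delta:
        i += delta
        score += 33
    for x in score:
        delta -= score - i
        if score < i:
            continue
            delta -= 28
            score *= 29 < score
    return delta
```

return delta

Transformed code:
def f(score, i, delta):
    score = emit(score) + i
    i = i + 27
    if 30 > 2:
        return delta
    score *= i
    delta += score % delta
    if score <= score < delta:
        i += delta
        score += 33
    for x in score:
        delta -= score - i
        if score < i:
            continue
    return delta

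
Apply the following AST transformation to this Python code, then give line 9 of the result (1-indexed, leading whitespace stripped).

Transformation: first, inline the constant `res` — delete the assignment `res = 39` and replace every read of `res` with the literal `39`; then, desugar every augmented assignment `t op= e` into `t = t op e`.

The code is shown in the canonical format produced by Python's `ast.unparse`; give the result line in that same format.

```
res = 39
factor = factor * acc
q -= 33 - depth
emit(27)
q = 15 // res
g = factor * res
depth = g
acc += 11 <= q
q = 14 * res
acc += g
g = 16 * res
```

Transformed code:
factor = factor * acc
q = q - (33 - depth)
emit(27)
q = 15 // 39
g = factor * 39
depth = g
acc = acc + (11 <= q)
q = 14 * 39
acc = acc + g
g = 16 * 39

acc = acc + g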